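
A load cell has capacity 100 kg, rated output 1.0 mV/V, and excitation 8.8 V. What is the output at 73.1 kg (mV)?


Vout = rated_output * Vex * (load / capacity).
Vout = 1.0 * 8.8 * (73.1 / 100)
Vout = 1.0 * 8.8 * 0.731
Vout = 6.433 mV

6.433 mV


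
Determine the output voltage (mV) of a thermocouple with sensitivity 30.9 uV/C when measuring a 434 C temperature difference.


The thermocouple output V = sensitivity * dT.
V = 30.9 uV/C * 434 C
V = 13410.6 uV
V = 13.411 mV

13.411 mV


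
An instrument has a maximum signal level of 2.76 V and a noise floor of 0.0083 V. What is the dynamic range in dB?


Dynamic range = 20 * log10(Vmax / Vnoise).
DR = 20 * log10(2.76 / 0.0083)
DR = 20 * log10(332.53)
DR = 50.44 dB

50.44 dB


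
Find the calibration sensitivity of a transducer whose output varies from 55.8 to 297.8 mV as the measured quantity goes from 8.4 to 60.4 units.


Sensitivity = (y2 - y1) / (x2 - x1).
S = (297.8 - 55.8) / (60.4 - 8.4)
S = 242.0 / 52.0
S = 4.6538 mV/unit

4.6538 mV/unit


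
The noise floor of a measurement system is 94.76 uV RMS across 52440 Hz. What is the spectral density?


Noise spectral density = Vrms / sqrt(BW).
NSD = 94.76 / sqrt(52440)
NSD = 94.76 / 228.9978
NSD = 0.4138 uV/sqrt(Hz)

0.4138 uV/sqrt(Hz)


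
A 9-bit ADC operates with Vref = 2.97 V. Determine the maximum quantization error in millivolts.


The maximum quantization error is +/- LSB/2.
LSB = Vref / 2^n = 2.97 / 512 = 0.00580078 V
Max error = LSB / 2 = 0.00580078 / 2 = 0.00290039 V
Max error = 2.9004 mV

2.9004 mV


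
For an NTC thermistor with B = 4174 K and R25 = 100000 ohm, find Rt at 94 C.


NTC thermistor equation: Rt = R25 * exp(B * (1/T - 1/T25)).
T in Kelvin: 367.15 K, T25 = 298.15 K
1/T - 1/T25 = 1/367.15 - 1/298.15 = -0.00063033
B * (1/T - 1/T25) = 4174 * -0.00063033 = -2.631
Rt = 100000 * exp(-2.631) = 7200.5 ohm

7200.5 ohm


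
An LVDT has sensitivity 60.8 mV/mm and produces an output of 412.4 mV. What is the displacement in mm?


Displacement = Vout / sensitivity.
d = 412.4 / 60.8
d = 6.783 mm

6.783 mm


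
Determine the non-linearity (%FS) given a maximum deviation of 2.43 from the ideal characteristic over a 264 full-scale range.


Linearity error = (max deviation / full scale) * 100%.
Linearity = (2.43 / 264) * 100
Linearity = 0.92 %FS

0.92 %FS


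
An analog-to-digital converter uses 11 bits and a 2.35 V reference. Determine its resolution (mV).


The resolution (LSB) of an ADC is Vref / 2^n.
LSB = 2.35 / 2^11
LSB = 2.35 / 2048
LSB = 0.00114746 V = 1.14746094 mV

1.14746094 mV


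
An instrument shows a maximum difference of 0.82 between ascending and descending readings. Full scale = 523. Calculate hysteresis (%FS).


Hysteresis = (max difference / full scale) * 100%.
H = (0.82 / 523) * 100
H = 0.157 %FS

0.157 %FS


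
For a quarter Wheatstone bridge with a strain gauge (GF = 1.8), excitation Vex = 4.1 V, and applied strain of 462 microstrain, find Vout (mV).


Quarter bridge output: Vout = (GF * epsilon * Vex) / 4.
Vout = (1.8 * 462e-6 * 4.1) / 4
Vout = 0.00340956 / 4 V
Vout = 0.00085239 V = 0.8524 mV

0.8524 mV


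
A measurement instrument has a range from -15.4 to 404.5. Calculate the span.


Span = upper range - lower range.
Span = 404.5 - (-15.4)
Span = 419.9

419.9


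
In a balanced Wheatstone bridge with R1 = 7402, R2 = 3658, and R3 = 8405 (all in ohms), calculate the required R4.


At balance: R1*R4 = R2*R3, so R4 = R2*R3/R1.
R4 = 3658 * 8405 / 7402
R4 = 30745490 / 7402
R4 = 4153.67 ohm

4153.67 ohm


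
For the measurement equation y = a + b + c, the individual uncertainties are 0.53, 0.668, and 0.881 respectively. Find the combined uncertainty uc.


For a sum of independent quantities, uc = sqrt(u1^2 + u2^2 + u3^2).
uc = sqrt(0.53^2 + 0.668^2 + 0.881^2)
uc = sqrt(0.2809 + 0.446224 + 0.776161)
uc = 1.2261

1.2261


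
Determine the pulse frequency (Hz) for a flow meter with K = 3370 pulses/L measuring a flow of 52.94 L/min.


Frequency = K * Q / 60 (converting L/min to L/s).
f = 3370 * 52.94 / 60
f = 178407.8 / 60
f = 2973.46 Hz

2973.46 Hz


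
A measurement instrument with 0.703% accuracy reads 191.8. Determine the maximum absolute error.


Absolute error = (accuracy% / 100) * reading.
Error = (0.703 / 100) * 191.8
Error = 0.00703 * 191.8
Error = 1.3484

1.3484


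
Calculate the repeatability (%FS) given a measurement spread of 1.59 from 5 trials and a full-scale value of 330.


Repeatability = (spread / full scale) * 100%.
R = (1.59 / 330) * 100
R = 0.482 %FS

0.482 %FS


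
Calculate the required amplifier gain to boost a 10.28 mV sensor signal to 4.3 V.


Gain = Vout / Vin (converting to same units).
G = 4.3 V / 10.28 mV
G = 4300.0 mV / 10.28 mV
G = 418.29

418.29


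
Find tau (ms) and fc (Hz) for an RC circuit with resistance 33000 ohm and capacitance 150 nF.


Time constant: tau = R * C.
tau = 33000 * 1.50e-07 = 0.00495 s
tau = 4.95 ms
Cutoff frequency: fc = 1 / (2*pi*R*C).
fc = 1 / (2*pi*0.00495) = 32.15 Hz

tau = 4.95 ms, fc = 32.15 Hz


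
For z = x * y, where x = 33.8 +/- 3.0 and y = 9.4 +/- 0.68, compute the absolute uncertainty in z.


For a product z = x*y, the relative uncertainty is:
uz/z = sqrt((ux/x)^2 + (uy/y)^2)
Relative uncertainties: ux/x = 3.0/33.8 = 0.088757
uy/y = 0.68/9.4 = 0.07234
z = 33.8 * 9.4 = 317.7
uz = 317.7 * sqrt(0.088757^2 + 0.07234^2) = 36.38

36.38


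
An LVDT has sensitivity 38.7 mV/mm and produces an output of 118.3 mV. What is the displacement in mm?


Displacement = Vout / sensitivity.
d = 118.3 / 38.7
d = 3.057 mm

3.057 mm


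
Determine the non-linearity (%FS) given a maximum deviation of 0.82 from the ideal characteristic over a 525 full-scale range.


Linearity error = (max deviation / full scale) * 100%.
Linearity = (0.82 / 525) * 100
Linearity = 0.156 %FS

0.156 %FS


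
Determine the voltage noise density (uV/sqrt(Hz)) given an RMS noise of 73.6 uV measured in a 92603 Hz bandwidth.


Noise spectral density = Vrms / sqrt(BW).
NSD = 73.6 / sqrt(92603)
NSD = 73.6 / 304.3074
NSD = 0.2419 uV/sqrt(Hz)

0.2419 uV/sqrt(Hz)


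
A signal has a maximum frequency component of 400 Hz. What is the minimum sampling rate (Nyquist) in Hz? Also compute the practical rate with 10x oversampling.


By Nyquist theorem, fs_min = 2 * fmax.
fs_min = 2 * 400 = 800 Hz
Practical rate = 10 * fs_min = 10 * 800 = 8000 Hz

fs_min = 800 Hz, fs_practical = 8000 Hz


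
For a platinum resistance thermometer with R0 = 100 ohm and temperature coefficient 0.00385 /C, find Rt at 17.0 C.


The RTD equation: Rt = R0 * (1 + alpha * T).
Rt = 100 * (1 + 0.00385 * 17.0)
Rt = 100 * (1 + 0.06545)
Rt = 100 * 1.06545
Rt = 106.545 ohm

106.545 ohm


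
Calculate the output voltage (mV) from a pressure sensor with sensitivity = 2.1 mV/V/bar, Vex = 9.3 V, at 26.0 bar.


Output = sensitivity * Vex * P.
Vout = 2.1 * 9.3 * 26.0
Vout = 19.53 * 26.0
Vout = 507.78 mV

507.78 mV


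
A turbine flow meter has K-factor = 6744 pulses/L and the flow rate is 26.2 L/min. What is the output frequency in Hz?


Frequency = K * Q / 60 (converting L/min to L/s).
f = 6744 * 26.2 / 60
f = 176692.8 / 60
f = 2944.88 Hz

2944.88 Hz


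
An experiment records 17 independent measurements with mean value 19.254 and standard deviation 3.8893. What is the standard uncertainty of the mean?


The standard uncertainty for Type A evaluation is u = s / sqrt(n).
u = 3.8893 / sqrt(17)
u = 3.8893 / 4.1231
u = 0.9433

0.9433


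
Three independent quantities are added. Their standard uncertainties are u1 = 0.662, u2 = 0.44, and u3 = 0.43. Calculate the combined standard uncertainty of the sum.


For a sum of independent quantities, uc = sqrt(u1^2 + u2^2 + u3^2).
uc = sqrt(0.662^2 + 0.44^2 + 0.43^2)
uc = sqrt(0.438244 + 0.1936 + 0.1849)
uc = 0.9037

0.9037


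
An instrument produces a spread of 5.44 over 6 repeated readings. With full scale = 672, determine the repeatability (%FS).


Repeatability = (spread / full scale) * 100%.
R = (5.44 / 672) * 100
R = 0.81 %FS

0.81 %FS


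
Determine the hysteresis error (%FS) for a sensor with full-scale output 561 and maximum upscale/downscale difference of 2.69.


Hysteresis = (max difference / full scale) * 100%.
H = (2.69 / 561) * 100
H = 0.48 %FS

0.48 %FS


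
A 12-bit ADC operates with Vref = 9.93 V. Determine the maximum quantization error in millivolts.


The maximum quantization error is +/- LSB/2.
LSB = Vref / 2^n = 9.93 / 4096 = 0.00242432 V
Max error = LSB / 2 = 0.00242432 / 2 = 0.00121216 V
Max error = 1.2122 mV

1.2122 mV


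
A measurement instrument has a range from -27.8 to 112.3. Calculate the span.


Span = upper range - lower range.
Span = 112.3 - (-27.8)
Span = 140.1

140.1


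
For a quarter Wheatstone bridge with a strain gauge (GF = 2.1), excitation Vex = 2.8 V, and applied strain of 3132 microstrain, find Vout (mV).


Quarter bridge output: Vout = (GF * epsilon * Vex) / 4.
Vout = (2.1 * 3132e-6 * 2.8) / 4
Vout = 0.01841616 / 4 V
Vout = 0.00460404 V = 4.604 mV

4.604 mV


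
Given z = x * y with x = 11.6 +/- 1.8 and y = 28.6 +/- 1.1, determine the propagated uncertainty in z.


For a product z = x*y, the relative uncertainty is:
uz/z = sqrt((ux/x)^2 + (uy/y)^2)
Relative uncertainties: ux/x = 1.8/11.6 = 0.155172
uy/y = 1.1/28.6 = 0.038462
z = 11.6 * 28.6 = 331.8
uz = 331.8 * sqrt(0.155172^2 + 0.038462^2) = 53.038

53.038


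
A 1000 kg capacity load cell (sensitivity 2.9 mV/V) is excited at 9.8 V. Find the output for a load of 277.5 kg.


Vout = rated_output * Vex * (load / capacity).
Vout = 2.9 * 9.8 * (277.5 / 1000)
Vout = 2.9 * 9.8 * 0.2775
Vout = 7.887 mV

7.887 mV


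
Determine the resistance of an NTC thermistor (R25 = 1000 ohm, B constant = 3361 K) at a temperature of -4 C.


NTC thermistor equation: Rt = R25 * exp(B * (1/T - 1/T25)).
T in Kelvin: 269.15 K, T25 = 298.15 K
1/T - 1/T25 = 1/269.15 - 1/298.15 = 0.00036138
B * (1/T - 1/T25) = 3361 * 0.00036138 = 1.2146
Rt = 1000 * exp(1.2146) = 3369.0 ohm

3369.0 ohm


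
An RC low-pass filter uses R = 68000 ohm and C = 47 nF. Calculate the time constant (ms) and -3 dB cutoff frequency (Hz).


Time constant: tau = R * C.
tau = 68000 * 4.70e-08 = 0.003196 s
tau = 3.196 ms
Cutoff frequency: fc = 1 / (2*pi*R*C).
fc = 1 / (2*pi*0.003196) = 49.8 Hz

tau = 3.196 ms, fc = 49.8 Hz


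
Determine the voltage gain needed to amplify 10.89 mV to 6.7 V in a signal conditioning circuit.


Gain = Vout / Vin (converting to same units).
G = 6.7 V / 10.89 mV
G = 6700.0 mV / 10.89 mV
G = 615.24

615.24


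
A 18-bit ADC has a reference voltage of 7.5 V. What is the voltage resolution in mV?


The resolution (LSB) of an ADC is Vref / 2^n.
LSB = 7.5 / 2^18
LSB = 7.5 / 262144
LSB = 2.861e-05 V = 0.02861023 mV

0.02861023 mV


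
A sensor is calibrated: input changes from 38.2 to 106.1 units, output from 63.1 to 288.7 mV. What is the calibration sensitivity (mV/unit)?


Sensitivity = (y2 - y1) / (x2 - x1).
S = (288.7 - 63.1) / (106.1 - 38.2)
S = 225.6 / 67.9
S = 3.3225 mV/unit

3.3225 mV/unit


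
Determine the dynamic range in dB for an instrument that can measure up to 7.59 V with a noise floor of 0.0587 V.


Dynamic range = 20 * log10(Vmax / Vnoise).
DR = 20 * log10(7.59 / 0.0587)
DR = 20 * log10(129.3)
DR = 42.23 dB

42.23 dB


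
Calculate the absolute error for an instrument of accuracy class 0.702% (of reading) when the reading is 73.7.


Absolute error = (accuracy% / 100) * reading.
Error = (0.702 / 100) * 73.7
Error = 0.00702 * 73.7
Error = 0.5174

0.5174


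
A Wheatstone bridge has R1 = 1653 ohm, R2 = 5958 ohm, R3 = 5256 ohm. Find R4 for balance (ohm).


At balance: R1*R4 = R2*R3, so R4 = R2*R3/R1.
R4 = 5958 * 5256 / 1653
R4 = 31315248 / 1653
R4 = 18944.49 ohm

18944.49 ohm


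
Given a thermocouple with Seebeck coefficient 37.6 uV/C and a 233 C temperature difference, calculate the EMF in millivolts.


The thermocouple output V = sensitivity * dT.
V = 37.6 uV/C * 233 C
V = 8760.8 uV
V = 8.761 mV

8.761 mV


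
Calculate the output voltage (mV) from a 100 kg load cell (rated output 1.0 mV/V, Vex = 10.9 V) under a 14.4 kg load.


Vout = rated_output * Vex * (load / capacity).
Vout = 1.0 * 10.9 * (14.4 / 100)
Vout = 1.0 * 10.9 * 0.144
Vout = 1.57 mV

1.57 mV


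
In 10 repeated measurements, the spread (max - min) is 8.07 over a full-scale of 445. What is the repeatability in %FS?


Repeatability = (spread / full scale) * 100%.
R = (8.07 / 445) * 100
R = 1.813 %FS

1.813 %FS


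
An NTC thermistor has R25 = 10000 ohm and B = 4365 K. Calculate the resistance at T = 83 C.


NTC thermistor equation: Rt = R25 * exp(B * (1/T - 1/T25)).
T in Kelvin: 356.15 K, T25 = 298.15 K
1/T - 1/T25 = 1/356.15 - 1/298.15 = -0.00054621
B * (1/T - 1/T25) = 4365 * -0.00054621 = -2.3842
Rt = 10000 * exp(-2.3842) = 921.6 ohm

921.6 ohm


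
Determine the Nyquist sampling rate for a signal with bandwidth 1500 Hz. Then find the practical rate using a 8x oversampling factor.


By Nyquist theorem, fs_min = 2 * fmax.
fs_min = 2 * 1500 = 3000 Hz
Practical rate = 8 * fs_min = 8 * 3000 = 24000 Hz

fs_min = 3000 Hz, fs_practical = 24000 Hz


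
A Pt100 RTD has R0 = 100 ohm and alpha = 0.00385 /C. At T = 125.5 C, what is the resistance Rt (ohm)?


The RTD equation: Rt = R0 * (1 + alpha * T).
Rt = 100 * (1 + 0.00385 * 125.5)
Rt = 100 * (1 + 0.483175)
Rt = 100 * 1.483175
Rt = 148.318 ohm

148.318 ohm


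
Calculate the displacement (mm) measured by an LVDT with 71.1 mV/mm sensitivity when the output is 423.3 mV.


Displacement = Vout / sensitivity.
d = 423.3 / 71.1
d = 5.954 mm

5.954 mm


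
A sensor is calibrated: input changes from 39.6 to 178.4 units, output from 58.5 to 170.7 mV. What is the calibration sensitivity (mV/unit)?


Sensitivity = (y2 - y1) / (x2 - x1).
S = (170.7 - 58.5) / (178.4 - 39.6)
S = 112.2 / 138.8
S = 0.8084 mV/unit

0.8084 mV/unit


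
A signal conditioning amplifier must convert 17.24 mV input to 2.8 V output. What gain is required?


Gain = Vout / Vin (converting to same units).
G = 2.8 V / 17.24 mV
G = 2800.0 mV / 17.24 mV
G = 162.41

162.41


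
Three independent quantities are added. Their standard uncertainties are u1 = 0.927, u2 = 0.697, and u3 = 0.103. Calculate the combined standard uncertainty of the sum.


For a sum of independent quantities, uc = sqrt(u1^2 + u2^2 + u3^2).
uc = sqrt(0.927^2 + 0.697^2 + 0.103^2)
uc = sqrt(0.859329 + 0.485809 + 0.010609)
uc = 1.1644

1.1644


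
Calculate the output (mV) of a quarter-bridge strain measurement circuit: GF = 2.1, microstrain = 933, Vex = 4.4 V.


Quarter bridge output: Vout = (GF * epsilon * Vex) / 4.
Vout = (2.1 * 933e-6 * 4.4) / 4
Vout = 0.00862092 / 4 V
Vout = 0.00215523 V = 2.1552 mV

2.1552 mV


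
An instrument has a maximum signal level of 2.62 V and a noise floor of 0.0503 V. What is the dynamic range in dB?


Dynamic range = 20 * log10(Vmax / Vnoise).
DR = 20 * log10(2.62 / 0.0503)
DR = 20 * log10(52.09)
DR = 34.33 dB

34.33 dB


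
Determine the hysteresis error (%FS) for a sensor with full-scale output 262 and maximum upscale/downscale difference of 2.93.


Hysteresis = (max difference / full scale) * 100%.
H = (2.93 / 262) * 100
H = 1.118 %FS

1.118 %FS


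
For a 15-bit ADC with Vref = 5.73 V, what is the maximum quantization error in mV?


The maximum quantization error is +/- LSB/2.
LSB = Vref / 2^n = 5.73 / 32768 = 0.00017487 V
Max error = LSB / 2 = 0.00017487 / 2 = 8.743e-05 V
Max error = 0.0874 mV

0.0874 mV


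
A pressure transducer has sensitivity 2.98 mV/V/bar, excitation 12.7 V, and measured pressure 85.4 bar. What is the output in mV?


Output = sensitivity * Vex * P.
Vout = 2.98 * 12.7 * 85.4
Vout = 37.846 * 85.4
Vout = 3232.05 mV

3232.05 mV


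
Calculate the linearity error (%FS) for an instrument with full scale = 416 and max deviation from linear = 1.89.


Linearity error = (max deviation / full scale) * 100%.
Linearity = (1.89 / 416) * 100
Linearity = 0.454 %FS

0.454 %FS


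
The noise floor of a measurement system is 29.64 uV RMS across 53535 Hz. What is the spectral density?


Noise spectral density = Vrms / sqrt(BW).
NSD = 29.64 / sqrt(53535)
NSD = 29.64 / 231.3763
NSD = 0.1281 uV/sqrt(Hz)

0.1281 uV/sqrt(Hz)


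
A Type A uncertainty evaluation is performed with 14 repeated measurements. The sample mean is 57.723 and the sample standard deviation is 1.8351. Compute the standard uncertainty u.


The standard uncertainty for Type A evaluation is u = s / sqrt(n).
u = 1.8351 / sqrt(14)
u = 1.8351 / 3.7417
u = 0.4905

0.4905


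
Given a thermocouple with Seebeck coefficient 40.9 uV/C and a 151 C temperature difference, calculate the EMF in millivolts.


The thermocouple output V = sensitivity * dT.
V = 40.9 uV/C * 151 C
V = 6175.9 uV
V = 6.176 mV

6.176 mV


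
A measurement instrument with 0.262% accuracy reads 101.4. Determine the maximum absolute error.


Absolute error = (accuracy% / 100) * reading.
Error = (0.262 / 100) * 101.4
Error = 0.00262 * 101.4
Error = 0.2657

0.2657


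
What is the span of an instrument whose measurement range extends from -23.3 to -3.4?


Span = upper range - lower range.
Span = -3.4 - (-23.3)
Span = 19.9

19.9


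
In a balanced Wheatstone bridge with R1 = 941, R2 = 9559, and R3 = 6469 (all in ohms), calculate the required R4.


At balance: R1*R4 = R2*R3, so R4 = R2*R3/R1.
R4 = 9559 * 6469 / 941
R4 = 61837171 / 941
R4 = 65714.32 ohm

65714.32 ohm


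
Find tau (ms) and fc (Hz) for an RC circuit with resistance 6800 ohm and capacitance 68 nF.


Time constant: tau = R * C.
tau = 6800 * 6.80e-08 = 0.0004624 s
tau = 0.4624 ms
Cutoff frequency: fc = 1 / (2*pi*R*C).
fc = 1 / (2*pi*0.0004624) = 344.19 Hz

tau = 0.4624 ms, fc = 344.19 Hz


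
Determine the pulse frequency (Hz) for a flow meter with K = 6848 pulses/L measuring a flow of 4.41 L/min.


Frequency = K * Q / 60 (converting L/min to L/s).
f = 6848 * 4.41 / 60
f = 30199.68 / 60
f = 503.33 Hz

503.33 Hz


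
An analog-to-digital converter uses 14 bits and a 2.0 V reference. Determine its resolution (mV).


The resolution (LSB) of an ADC is Vref / 2^n.
LSB = 2.0 / 2^14
LSB = 2.0 / 16384
LSB = 0.00012207 V = 0.12207031 mV

0.12207031 mV


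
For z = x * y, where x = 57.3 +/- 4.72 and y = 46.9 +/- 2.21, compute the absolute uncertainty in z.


For a product z = x*y, the relative uncertainty is:
uz/z = sqrt((ux/x)^2 + (uy/y)^2)
Relative uncertainties: ux/x = 4.72/57.3 = 0.082373
uy/y = 2.21/46.9 = 0.047122
z = 57.3 * 46.9 = 2687.4
uz = 2687.4 * sqrt(0.082373^2 + 0.047122^2) = 255.029

255.029


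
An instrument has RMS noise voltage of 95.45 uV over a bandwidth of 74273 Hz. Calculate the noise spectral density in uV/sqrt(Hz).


Noise spectral density = Vrms / sqrt(BW).
NSD = 95.45 / sqrt(74273)
NSD = 95.45 / 272.5307
NSD = 0.3502 uV/sqrt(Hz)

0.3502 uV/sqrt(Hz)


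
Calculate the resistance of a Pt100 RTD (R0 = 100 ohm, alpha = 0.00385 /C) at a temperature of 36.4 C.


The RTD equation: Rt = R0 * (1 + alpha * T).
Rt = 100 * (1 + 0.00385 * 36.4)
Rt = 100 * (1 + 0.14014)
Rt = 100 * 1.14014
Rt = 114.014 ohm

114.014 ohm


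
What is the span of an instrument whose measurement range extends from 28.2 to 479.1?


Span = upper range - lower range.
Span = 479.1 - (28.2)
Span = 450.9

450.9


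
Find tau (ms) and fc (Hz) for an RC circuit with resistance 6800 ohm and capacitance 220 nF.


Time constant: tau = R * C.
tau = 6800 * 2.20e-07 = 0.001496 s
tau = 1.496 ms
Cutoff frequency: fc = 1 / (2*pi*R*C).
fc = 1 / (2*pi*0.001496) = 106.39 Hz

tau = 1.496 ms, fc = 106.39 Hz


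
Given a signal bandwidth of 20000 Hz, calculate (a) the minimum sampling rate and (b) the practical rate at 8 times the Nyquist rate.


By Nyquist theorem, fs_min = 2 * fmax.
fs_min = 2 * 20000 = 40000 Hz
Practical rate = 8 * fs_min = 8 * 40000 = 320000 Hz

fs_min = 40000 Hz, fs_practical = 320000 Hz


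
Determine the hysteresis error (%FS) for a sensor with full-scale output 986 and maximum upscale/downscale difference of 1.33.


Hysteresis = (max difference / full scale) * 100%.
H = (1.33 / 986) * 100
H = 0.135 %FS

0.135 %FS


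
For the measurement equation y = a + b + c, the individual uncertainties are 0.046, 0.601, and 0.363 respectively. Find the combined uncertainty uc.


For a sum of independent quantities, uc = sqrt(u1^2 + u2^2 + u3^2).
uc = sqrt(0.046^2 + 0.601^2 + 0.363^2)
uc = sqrt(0.002116 + 0.361201 + 0.131769)
uc = 0.7036

0.7036


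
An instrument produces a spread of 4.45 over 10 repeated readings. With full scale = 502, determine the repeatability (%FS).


Repeatability = (spread / full scale) * 100%.
R = (4.45 / 502) * 100
R = 0.886 %FS

0.886 %FS


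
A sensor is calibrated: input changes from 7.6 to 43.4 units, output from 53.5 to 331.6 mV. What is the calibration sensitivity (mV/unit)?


Sensitivity = (y2 - y1) / (x2 - x1).
S = (331.6 - 53.5) / (43.4 - 7.6)
S = 278.1 / 35.8
S = 7.7682 mV/unit

7.7682 mV/unit


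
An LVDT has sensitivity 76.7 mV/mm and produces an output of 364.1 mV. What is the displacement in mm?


Displacement = Vout / sensitivity.
d = 364.1 / 76.7
d = 4.747 mm

4.747 mm


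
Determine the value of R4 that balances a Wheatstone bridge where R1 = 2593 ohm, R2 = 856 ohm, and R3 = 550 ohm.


At balance: R1*R4 = R2*R3, so R4 = R2*R3/R1.
R4 = 856 * 550 / 2593
R4 = 470800 / 2593
R4 = 181.57 ohm

181.57 ohm


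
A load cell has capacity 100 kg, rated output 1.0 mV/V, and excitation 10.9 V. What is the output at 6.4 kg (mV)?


Vout = rated_output * Vex * (load / capacity).
Vout = 1.0 * 10.9 * (6.4 / 100)
Vout = 1.0 * 10.9 * 0.064
Vout = 0.698 mV

0.698 mV


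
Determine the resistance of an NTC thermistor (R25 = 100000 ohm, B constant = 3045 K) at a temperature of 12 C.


NTC thermistor equation: Rt = R25 * exp(B * (1/T - 1/T25)).
T in Kelvin: 285.15 K, T25 = 298.15 K
1/T - 1/T25 = 1/285.15 - 1/298.15 = 0.00015291
B * (1/T - 1/T25) = 3045 * 0.00015291 = 0.4656
Rt = 100000 * exp(0.4656) = 159298.6 ohm

159298.6 ohm


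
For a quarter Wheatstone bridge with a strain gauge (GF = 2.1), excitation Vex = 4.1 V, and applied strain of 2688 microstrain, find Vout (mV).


Quarter bridge output: Vout = (GF * epsilon * Vex) / 4.
Vout = (2.1 * 2688e-6 * 4.1) / 4
Vout = 0.02314368 / 4 V
Vout = 0.00578592 V = 5.7859 mV

5.7859 mV


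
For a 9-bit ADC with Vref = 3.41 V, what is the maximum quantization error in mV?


The maximum quantization error is +/- LSB/2.
LSB = Vref / 2^n = 3.41 / 512 = 0.00666016 V
Max error = LSB / 2 = 0.00666016 / 2 = 0.00333008 V
Max error = 3.3301 mV

3.3301 mV


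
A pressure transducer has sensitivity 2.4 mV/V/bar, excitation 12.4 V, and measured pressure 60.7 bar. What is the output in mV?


Output = sensitivity * Vex * P.
Vout = 2.4 * 12.4 * 60.7
Vout = 29.76 * 60.7
Vout = 1806.43 mV

1806.43 mV


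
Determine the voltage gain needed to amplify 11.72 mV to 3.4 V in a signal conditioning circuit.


Gain = Vout / Vin (converting to same units).
G = 3.4 V / 11.72 mV
G = 3400.0 mV / 11.72 mV
G = 290.1

290.1


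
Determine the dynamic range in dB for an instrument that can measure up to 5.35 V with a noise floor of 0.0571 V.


Dynamic range = 20 * log10(Vmax / Vnoise).
DR = 20 * log10(5.35 / 0.0571)
DR = 20 * log10(93.7)
DR = 39.43 dB

39.43 dB


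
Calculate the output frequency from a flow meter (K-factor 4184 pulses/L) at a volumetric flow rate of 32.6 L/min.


Frequency = K * Q / 60 (converting L/min to L/s).
f = 4184 * 32.6 / 60
f = 136398.4 / 60
f = 2273.31 Hz

2273.31 Hz


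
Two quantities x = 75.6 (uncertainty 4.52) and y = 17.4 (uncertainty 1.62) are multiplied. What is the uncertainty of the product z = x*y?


For a product z = x*y, the relative uncertainty is:
uz/z = sqrt((ux/x)^2 + (uy/y)^2)
Relative uncertainties: ux/x = 4.52/75.6 = 0.059788
uy/y = 1.62/17.4 = 0.093103
z = 75.6 * 17.4 = 1315.4
uz = 1315.4 * sqrt(0.059788^2 + 0.093103^2) = 145.55

145.55


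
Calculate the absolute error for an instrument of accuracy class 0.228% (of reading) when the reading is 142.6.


Absolute error = (accuracy% / 100) * reading.
Error = (0.228 / 100) * 142.6
Error = 0.00228 * 142.6
Error = 0.3251

0.3251


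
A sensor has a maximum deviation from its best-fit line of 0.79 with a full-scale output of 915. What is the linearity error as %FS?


Linearity error = (max deviation / full scale) * 100%.
Linearity = (0.79 / 915) * 100
Linearity = 0.086 %FS

0.086 %FS


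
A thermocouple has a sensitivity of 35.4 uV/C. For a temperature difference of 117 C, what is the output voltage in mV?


The thermocouple output V = sensitivity * dT.
V = 35.4 uV/C * 117 C
V = 4141.8 uV
V = 4.142 mV

4.142 mV


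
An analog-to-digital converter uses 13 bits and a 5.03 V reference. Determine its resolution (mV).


The resolution (LSB) of an ADC is Vref / 2^n.
LSB = 5.03 / 2^13
LSB = 5.03 / 8192
LSB = 0.00061401 V = 0.61401367 mV

0.61401367 mV


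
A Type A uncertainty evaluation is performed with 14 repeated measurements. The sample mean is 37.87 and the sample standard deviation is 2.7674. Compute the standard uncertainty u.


The standard uncertainty for Type A evaluation is u = s / sqrt(n).
u = 2.7674 / sqrt(14)
u = 2.7674 / 3.7417
u = 0.7396

0.7396


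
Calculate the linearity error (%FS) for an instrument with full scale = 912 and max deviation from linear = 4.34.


Linearity error = (max deviation / full scale) * 100%.
Linearity = (4.34 / 912) * 100
Linearity = 0.476 %FS

0.476 %FS


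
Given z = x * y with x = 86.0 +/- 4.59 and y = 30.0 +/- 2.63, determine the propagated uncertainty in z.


For a product z = x*y, the relative uncertainty is:
uz/z = sqrt((ux/x)^2 + (uy/y)^2)
Relative uncertainties: ux/x = 4.59/86.0 = 0.053372
uy/y = 2.63/30.0 = 0.087667
z = 86.0 * 30.0 = 2580.0
uz = 2580.0 * sqrt(0.053372^2 + 0.087667^2) = 264.799

264.799


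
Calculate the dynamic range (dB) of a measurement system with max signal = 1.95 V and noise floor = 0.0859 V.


Dynamic range = 20 * log10(Vmax / Vnoise).
DR = 20 * log10(1.95 / 0.0859)
DR = 20 * log10(22.7)
DR = 27.12 dB

27.12 dB


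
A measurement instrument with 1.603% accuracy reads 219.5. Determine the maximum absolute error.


Absolute error = (accuracy% / 100) * reading.
Error = (1.603 / 100) * 219.5
Error = 0.01603 * 219.5
Error = 3.5186

3.5186


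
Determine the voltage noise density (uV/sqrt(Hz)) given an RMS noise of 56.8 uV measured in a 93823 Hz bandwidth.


Noise spectral density = Vrms / sqrt(BW).
NSD = 56.8 / sqrt(93823)
NSD = 56.8 / 306.3054
NSD = 0.1854 uV/sqrt(Hz)

0.1854 uV/sqrt(Hz)


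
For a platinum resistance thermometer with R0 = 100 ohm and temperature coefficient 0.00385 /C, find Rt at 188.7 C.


The RTD equation: Rt = R0 * (1 + alpha * T).
Rt = 100 * (1 + 0.00385 * 188.7)
Rt = 100 * (1 + 0.726495)
Rt = 100 * 1.726495
Rt = 172.649 ohm

172.649 ohm


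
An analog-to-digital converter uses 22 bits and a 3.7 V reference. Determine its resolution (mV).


The resolution (LSB) of an ADC is Vref / 2^n.
LSB = 3.7 / 2^22
LSB = 3.7 / 4194304
LSB = 8.8e-07 V = 0.00088215 mV

0.00088215 mV


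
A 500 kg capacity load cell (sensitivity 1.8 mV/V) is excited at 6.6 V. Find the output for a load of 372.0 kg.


Vout = rated_output * Vex * (load / capacity).
Vout = 1.8 * 6.6 * (372.0 / 500)
Vout = 1.8 * 6.6 * 0.744
Vout = 8.839 mV

8.839 mV


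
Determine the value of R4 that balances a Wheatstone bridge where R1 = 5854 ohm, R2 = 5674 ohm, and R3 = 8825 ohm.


At balance: R1*R4 = R2*R3, so R4 = R2*R3/R1.
R4 = 5674 * 8825 / 5854
R4 = 50073050 / 5854
R4 = 8553.65 ohm

8553.65 ohm


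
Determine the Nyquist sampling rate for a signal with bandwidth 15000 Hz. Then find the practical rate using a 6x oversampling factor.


By Nyquist theorem, fs_min = 2 * fmax.
fs_min = 2 * 15000 = 30000 Hz
Practical rate = 6 * fs_min = 6 * 30000 = 180000 Hz

fs_min = 30000 Hz, fs_practical = 180000 Hz


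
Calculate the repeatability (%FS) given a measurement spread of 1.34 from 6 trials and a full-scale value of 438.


Repeatability = (spread / full scale) * 100%.
R = (1.34 / 438) * 100
R = 0.306 %FS

0.306 %FS


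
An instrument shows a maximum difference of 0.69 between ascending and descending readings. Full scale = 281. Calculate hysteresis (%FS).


Hysteresis = (max difference / full scale) * 100%.
H = (0.69 / 281) * 100
H = 0.246 %FS

0.246 %FS


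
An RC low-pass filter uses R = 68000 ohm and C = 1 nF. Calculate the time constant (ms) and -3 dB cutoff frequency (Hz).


Time constant: tau = R * C.
tau = 68000 * 1.00e-09 = 6.8e-05 s
tau = 0.068 ms
Cutoff frequency: fc = 1 / (2*pi*R*C).
fc = 1 / (2*pi*6.8e-05) = 2340.51 Hz

tau = 0.068 ms, fc = 2340.51 Hz


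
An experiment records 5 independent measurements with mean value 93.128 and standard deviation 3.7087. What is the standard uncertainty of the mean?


The standard uncertainty for Type A evaluation is u = s / sqrt(n).
u = 3.7087 / sqrt(5)
u = 3.7087 / 2.2361
u = 1.6586

1.6586


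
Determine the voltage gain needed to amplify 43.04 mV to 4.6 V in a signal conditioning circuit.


Gain = Vout / Vin (converting to same units).
G = 4.6 V / 43.04 mV
G = 4600.0 mV / 43.04 mV
G = 106.88

106.88


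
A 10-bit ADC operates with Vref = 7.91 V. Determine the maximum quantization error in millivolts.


The maximum quantization error is +/- LSB/2.
LSB = Vref / 2^n = 7.91 / 1024 = 0.00772461 V
Max error = LSB / 2 = 0.00772461 / 2 = 0.0038623 V
Max error = 3.8623 mV

3.8623 mV


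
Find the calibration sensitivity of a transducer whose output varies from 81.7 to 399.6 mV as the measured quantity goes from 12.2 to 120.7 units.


Sensitivity = (y2 - y1) / (x2 - x1).
S = (399.6 - 81.7) / (120.7 - 12.2)
S = 317.9 / 108.5
S = 2.93 mV/unit

2.93 mV/unit


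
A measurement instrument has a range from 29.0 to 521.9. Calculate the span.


Span = upper range - lower range.
Span = 521.9 - (29.0)
Span = 492.9

492.9


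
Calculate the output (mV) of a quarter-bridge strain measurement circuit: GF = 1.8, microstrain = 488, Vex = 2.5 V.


Quarter bridge output: Vout = (GF * epsilon * Vex) / 4.
Vout = (1.8 * 488e-6 * 2.5) / 4
Vout = 0.002196 / 4 V
Vout = 0.000549 V = 0.549 mV

0.549 mV


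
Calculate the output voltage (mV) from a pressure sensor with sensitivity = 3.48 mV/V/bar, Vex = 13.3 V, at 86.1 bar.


Output = sensitivity * Vex * P.
Vout = 3.48 * 13.3 * 86.1
Vout = 46.284 * 86.1
Vout = 3985.05 mV

3985.05 mV


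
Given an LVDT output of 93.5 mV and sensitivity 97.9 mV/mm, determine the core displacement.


Displacement = Vout / sensitivity.
d = 93.5 / 97.9
d = 0.955 mm

0.955 mm


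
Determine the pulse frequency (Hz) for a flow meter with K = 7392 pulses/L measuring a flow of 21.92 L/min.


Frequency = K * Q / 60 (converting L/min to L/s).
f = 7392 * 21.92 / 60
f = 162032.64 / 60
f = 2700.54 Hz

2700.54 Hz


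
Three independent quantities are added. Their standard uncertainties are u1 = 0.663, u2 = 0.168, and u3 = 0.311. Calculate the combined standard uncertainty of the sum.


For a sum of independent quantities, uc = sqrt(u1^2 + u2^2 + u3^2).
uc = sqrt(0.663^2 + 0.168^2 + 0.311^2)
uc = sqrt(0.439569 + 0.028224 + 0.096721)
uc = 0.7513

0.7513


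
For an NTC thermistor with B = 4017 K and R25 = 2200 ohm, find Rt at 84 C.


NTC thermistor equation: Rt = R25 * exp(B * (1/T - 1/T25)).
T in Kelvin: 357.15 K, T25 = 298.15 K
1/T - 1/T25 = 1/357.15 - 1/298.15 = -0.00055407
B * (1/T - 1/T25) = 4017 * -0.00055407 = -2.2257
Rt = 2200 * exp(-2.2257) = 237.6 ohm

237.6 ohm


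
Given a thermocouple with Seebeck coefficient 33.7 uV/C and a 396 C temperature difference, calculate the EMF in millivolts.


The thermocouple output V = sensitivity * dT.
V = 33.7 uV/C * 396 C
V = 13345.2 uV
V = 13.345 mV

13.345 mV


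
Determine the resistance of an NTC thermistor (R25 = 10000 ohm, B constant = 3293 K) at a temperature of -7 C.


NTC thermistor equation: Rt = R25 * exp(B * (1/T - 1/T25)).
T in Kelvin: 266.15 K, T25 = 298.15 K
1/T - 1/T25 = 1/266.15 - 1/298.15 = 0.00040326
B * (1/T - 1/T25) = 3293 * 0.00040326 = 1.3279
Rt = 10000 * exp(1.3279) = 37732.9 ohm

37732.9 ohm


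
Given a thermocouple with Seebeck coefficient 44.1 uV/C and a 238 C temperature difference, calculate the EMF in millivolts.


The thermocouple output V = sensitivity * dT.
V = 44.1 uV/C * 238 C
V = 10495.8 uV
V = 10.496 mV

10.496 mV


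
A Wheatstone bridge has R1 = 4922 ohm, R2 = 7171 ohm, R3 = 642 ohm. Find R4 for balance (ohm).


At balance: R1*R4 = R2*R3, so R4 = R2*R3/R1.
R4 = 7171 * 642 / 4922
R4 = 4603782 / 4922
R4 = 935.35 ohm

935.35 ohm


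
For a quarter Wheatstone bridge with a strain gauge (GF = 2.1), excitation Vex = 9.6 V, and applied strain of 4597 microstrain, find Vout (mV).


Quarter bridge output: Vout = (GF * epsilon * Vex) / 4.
Vout = (2.1 * 4597e-6 * 9.6) / 4
Vout = 0.09267552 / 4 V
Vout = 0.02316888 V = 23.1689 mV

23.1689 mV


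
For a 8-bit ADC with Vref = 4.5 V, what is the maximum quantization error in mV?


The maximum quantization error is +/- LSB/2.
LSB = Vref / 2^n = 4.5 / 256 = 0.01757812 V
Max error = LSB / 2 = 0.01757812 / 2 = 0.00878906 V
Max error = 8.7891 mV

8.7891 mV


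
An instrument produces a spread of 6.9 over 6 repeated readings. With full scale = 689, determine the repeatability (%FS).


Repeatability = (spread / full scale) * 100%.
R = (6.9 / 689) * 100
R = 1.001 %FS

1.001 %FS


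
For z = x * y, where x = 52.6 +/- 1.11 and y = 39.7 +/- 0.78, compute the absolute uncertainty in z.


For a product z = x*y, the relative uncertainty is:
uz/z = sqrt((ux/x)^2 + (uy/y)^2)
Relative uncertainties: ux/x = 1.11/52.6 = 0.021103
uy/y = 0.78/39.7 = 0.019647
z = 52.6 * 39.7 = 2088.2
uz = 2088.2 * sqrt(0.021103^2 + 0.019647^2) = 60.21

60.21


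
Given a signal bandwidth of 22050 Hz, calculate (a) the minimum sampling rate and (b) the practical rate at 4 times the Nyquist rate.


By Nyquist theorem, fs_min = 2 * fmax.
fs_min = 2 * 22050 = 44100 Hz
Practical rate = 4 * fs_min = 4 * 44100 = 176400 Hz

fs_min = 44100 Hz, fs_practical = 176400 Hz


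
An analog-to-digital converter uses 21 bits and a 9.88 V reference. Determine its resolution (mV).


The resolution (LSB) of an ADC is Vref / 2^n.
LSB = 9.88 / 2^21
LSB = 9.88 / 2097152
LSB = 4.71e-06 V = 0.00471115 mV

0.00471115 mV


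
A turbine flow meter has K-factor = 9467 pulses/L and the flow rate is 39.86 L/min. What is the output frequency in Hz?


Frequency = K * Q / 60 (converting L/min to L/s).
f = 9467 * 39.86 / 60
f = 377354.62 / 60
f = 6289.24 Hz

6289.24 Hz


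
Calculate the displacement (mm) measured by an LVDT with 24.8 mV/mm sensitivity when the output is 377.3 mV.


Displacement = Vout / sensitivity.
d = 377.3 / 24.8
d = 15.214 mm

15.214 mm


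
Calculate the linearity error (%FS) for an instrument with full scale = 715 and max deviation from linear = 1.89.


Linearity error = (max deviation / full scale) * 100%.
Linearity = (1.89 / 715) * 100
Linearity = 0.264 %FS

0.264 %FS


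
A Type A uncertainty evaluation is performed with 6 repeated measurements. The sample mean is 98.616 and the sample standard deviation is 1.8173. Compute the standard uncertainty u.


The standard uncertainty for Type A evaluation is u = s / sqrt(n).
u = 1.8173 / sqrt(6)
u = 1.8173 / 2.4495
u = 0.7419

0.7419


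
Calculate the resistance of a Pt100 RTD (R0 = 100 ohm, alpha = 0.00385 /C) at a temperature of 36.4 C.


The RTD equation: Rt = R0 * (1 + alpha * T).
Rt = 100 * (1 + 0.00385 * 36.4)
Rt = 100 * (1 + 0.14014)
Rt = 100 * 1.14014
Rt = 114.014 ohm

114.014 ohm


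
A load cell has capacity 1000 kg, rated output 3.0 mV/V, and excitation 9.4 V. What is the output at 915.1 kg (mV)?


Vout = rated_output * Vex * (load / capacity).
Vout = 3.0 * 9.4 * (915.1 / 1000)
Vout = 3.0 * 9.4 * 0.9151
Vout = 25.806 mV

25.806 mV


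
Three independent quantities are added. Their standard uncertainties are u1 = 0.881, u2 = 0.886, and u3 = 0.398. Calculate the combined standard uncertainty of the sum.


For a sum of independent quantities, uc = sqrt(u1^2 + u2^2 + u3^2).
uc = sqrt(0.881^2 + 0.886^2 + 0.398^2)
uc = sqrt(0.776161 + 0.784996 + 0.158404)
uc = 1.3113

1.3113


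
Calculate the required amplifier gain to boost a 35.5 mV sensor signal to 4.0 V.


Gain = Vout / Vin (converting to same units).
G = 4.0 V / 35.5 mV
G = 4000.0 mV / 35.5 mV
G = 112.68

112.68


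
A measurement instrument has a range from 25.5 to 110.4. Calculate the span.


Span = upper range - lower range.
Span = 110.4 - (25.5)
Span = 84.9

84.9


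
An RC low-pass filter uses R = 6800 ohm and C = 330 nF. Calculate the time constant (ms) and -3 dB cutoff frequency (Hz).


Time constant: tau = R * C.
tau = 6800 * 3.30e-07 = 0.002244 s
tau = 2.244 ms
Cutoff frequency: fc = 1 / (2*pi*R*C).
fc = 1 / (2*pi*0.002244) = 70.92 Hz

tau = 2.244 ms, fc = 70.92 Hz


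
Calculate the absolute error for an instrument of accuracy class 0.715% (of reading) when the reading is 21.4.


Absolute error = (accuracy% / 100) * reading.
Error = (0.715 / 100) * 21.4
Error = 0.00715 * 21.4
Error = 0.153

0.153


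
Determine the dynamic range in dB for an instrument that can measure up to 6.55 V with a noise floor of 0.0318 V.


Dynamic range = 20 * log10(Vmax / Vnoise).
DR = 20 * log10(6.55 / 0.0318)
DR = 20 * log10(205.97)
DR = 46.28 dB

46.28 dB


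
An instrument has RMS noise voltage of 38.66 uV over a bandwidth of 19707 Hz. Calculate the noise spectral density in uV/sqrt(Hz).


Noise spectral density = Vrms / sqrt(BW).
NSD = 38.66 / sqrt(19707)
NSD = 38.66 / 140.3816
NSD = 0.2754 uV/sqrt(Hz)

0.2754 uV/sqrt(Hz)


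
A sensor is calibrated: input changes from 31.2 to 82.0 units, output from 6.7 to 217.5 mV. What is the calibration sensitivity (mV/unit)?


Sensitivity = (y2 - y1) / (x2 - x1).
S = (217.5 - 6.7) / (82.0 - 31.2)
S = 210.8 / 50.8
S = 4.1496 mV/unit

4.1496 mV/unit


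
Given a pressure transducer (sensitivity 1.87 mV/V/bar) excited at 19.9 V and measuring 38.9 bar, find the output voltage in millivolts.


Output = sensitivity * Vex * P.
Vout = 1.87 * 19.9 * 38.9
Vout = 37.213 * 38.9
Vout = 1447.59 mV

1447.59 mV


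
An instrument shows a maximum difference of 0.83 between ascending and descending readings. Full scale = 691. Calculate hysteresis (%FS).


Hysteresis = (max difference / full scale) * 100%.
H = (0.83 / 691) * 100
H = 0.12 %FS

0.12 %FS


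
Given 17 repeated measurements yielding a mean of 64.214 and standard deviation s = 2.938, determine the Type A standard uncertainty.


The standard uncertainty for Type A evaluation is u = s / sqrt(n).
u = 2.938 / sqrt(17)
u = 2.938 / 4.1231
u = 0.7126

0.7126


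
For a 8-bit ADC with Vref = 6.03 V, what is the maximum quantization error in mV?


The maximum quantization error is +/- LSB/2.
LSB = Vref / 2^n = 6.03 / 256 = 0.02355469 V
Max error = LSB / 2 = 0.02355469 / 2 = 0.01177734 V
Max error = 11.7773 mV

11.7773 mV


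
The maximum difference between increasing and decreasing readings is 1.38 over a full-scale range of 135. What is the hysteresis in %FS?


Hysteresis = (max difference / full scale) * 100%.
H = (1.38 / 135) * 100
H = 1.022 %FS

1.022 %FS


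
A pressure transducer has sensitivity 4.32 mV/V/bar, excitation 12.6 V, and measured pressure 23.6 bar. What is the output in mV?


Output = sensitivity * Vex * P.
Vout = 4.32 * 12.6 * 23.6
Vout = 54.432 * 23.6
Vout = 1284.6 mV

1284.6 mV


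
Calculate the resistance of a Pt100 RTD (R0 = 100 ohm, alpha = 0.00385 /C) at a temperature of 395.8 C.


The RTD equation: Rt = R0 * (1 + alpha * T).
Rt = 100 * (1 + 0.00385 * 395.8)
Rt = 100 * (1 + 1.52383)
Rt = 100 * 2.52383
Rt = 252.383 ohm

252.383 ohm
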